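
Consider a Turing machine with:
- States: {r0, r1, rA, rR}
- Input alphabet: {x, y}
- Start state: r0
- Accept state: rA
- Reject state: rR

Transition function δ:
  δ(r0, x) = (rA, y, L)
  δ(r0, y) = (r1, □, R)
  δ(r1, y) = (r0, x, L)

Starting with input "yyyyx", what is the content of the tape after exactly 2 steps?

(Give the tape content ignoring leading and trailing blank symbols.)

Execution trace:
Initial: [r0]yyyyx
Step 1: δ(r0, y) = (r1, □, R) → □[r1]yyyx
Step 2: δ(r1, y) = (r0, x, L) → [r0]□xyyx

No transition is defined for δ(r0, □). By convention the machine halts and rejects.

After 2 steps, the tape (ignoring leading/trailing blanks) is: xyyx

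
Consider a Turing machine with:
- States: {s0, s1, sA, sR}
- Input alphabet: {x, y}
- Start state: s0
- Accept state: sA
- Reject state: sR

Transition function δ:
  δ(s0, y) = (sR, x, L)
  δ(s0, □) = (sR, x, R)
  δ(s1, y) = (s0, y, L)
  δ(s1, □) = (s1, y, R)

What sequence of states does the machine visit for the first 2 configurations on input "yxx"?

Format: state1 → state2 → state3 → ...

Execution trace:
Initial: [s0]yxx
Step 1: δ(s0, y) = (sR, x, L) → [sR]□xxx

The machine reaches the reject state sR and halts.

State sequence: s0 → sR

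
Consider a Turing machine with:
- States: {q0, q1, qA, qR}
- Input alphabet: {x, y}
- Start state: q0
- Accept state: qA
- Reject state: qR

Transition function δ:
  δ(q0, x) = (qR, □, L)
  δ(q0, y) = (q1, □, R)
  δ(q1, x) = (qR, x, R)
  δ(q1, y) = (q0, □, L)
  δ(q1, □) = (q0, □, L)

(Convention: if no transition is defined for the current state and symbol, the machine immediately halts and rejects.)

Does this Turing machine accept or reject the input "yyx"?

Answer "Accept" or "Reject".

Execution trace:
Initial: [q0]yyx
Step 1: δ(q0, y) = (q1, □, R) → □[q1]yx
Step 2: δ(q1, y) = (q0, □, L) → [q0]□□x

No transition is defined for δ(q0, □). By convention the machine halts and rejects.

Answer: Reject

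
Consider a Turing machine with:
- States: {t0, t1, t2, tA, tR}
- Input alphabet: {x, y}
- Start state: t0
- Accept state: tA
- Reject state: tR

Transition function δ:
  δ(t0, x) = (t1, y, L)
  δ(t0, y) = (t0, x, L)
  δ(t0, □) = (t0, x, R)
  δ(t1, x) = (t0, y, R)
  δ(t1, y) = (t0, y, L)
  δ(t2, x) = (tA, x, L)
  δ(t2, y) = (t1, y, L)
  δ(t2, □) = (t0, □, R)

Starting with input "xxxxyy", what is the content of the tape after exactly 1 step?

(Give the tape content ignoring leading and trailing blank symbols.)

Execution trace:
Initial: [t0]xxxxyy
Step 1: δ(t0, x) = (t1, y, L) → [t1]□yxxxyy

No transition is defined for δ(t1, □). By convention the machine halts and rejects.

After 1 step, the tape (ignoring leading/trailing blanks) is: yxxxyy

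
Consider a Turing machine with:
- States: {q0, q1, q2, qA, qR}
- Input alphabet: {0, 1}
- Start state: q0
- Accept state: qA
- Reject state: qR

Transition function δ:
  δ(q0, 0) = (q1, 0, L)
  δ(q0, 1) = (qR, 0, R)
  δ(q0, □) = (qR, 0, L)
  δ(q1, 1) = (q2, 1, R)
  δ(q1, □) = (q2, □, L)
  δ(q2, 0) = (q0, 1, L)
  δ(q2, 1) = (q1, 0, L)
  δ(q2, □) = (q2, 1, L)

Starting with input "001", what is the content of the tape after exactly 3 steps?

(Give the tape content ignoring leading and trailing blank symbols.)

Execution trace:
Initial: [q0]001
Step 1: δ(q0, 0) = (q1, 0, L) → [q1]□001
Step 2: δ(q1, □) = (q2, □, L) → [q2]□□001
Step 3: δ(q2, □) = (q2, 1, L) → [q2]□1□001

After 3 steps, the tape (ignoring leading/trailing blanks) is: 1□001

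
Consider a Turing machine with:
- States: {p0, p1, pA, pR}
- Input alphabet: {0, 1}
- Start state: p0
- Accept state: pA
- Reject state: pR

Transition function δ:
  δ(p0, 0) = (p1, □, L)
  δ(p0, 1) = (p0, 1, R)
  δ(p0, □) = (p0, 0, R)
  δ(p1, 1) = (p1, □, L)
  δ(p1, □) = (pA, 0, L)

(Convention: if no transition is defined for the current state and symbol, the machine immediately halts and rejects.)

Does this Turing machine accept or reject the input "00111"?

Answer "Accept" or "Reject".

Execution trace:
Initial: [p0]00111
Step 1: δ(p0, 0) = (p1, □, L) → [p1]□□0111
Step 2: δ(p1, □) = (pA, 0, L) → [pA]□0□0111

The machine reaches the accept state pA and halts.

Answer: Accept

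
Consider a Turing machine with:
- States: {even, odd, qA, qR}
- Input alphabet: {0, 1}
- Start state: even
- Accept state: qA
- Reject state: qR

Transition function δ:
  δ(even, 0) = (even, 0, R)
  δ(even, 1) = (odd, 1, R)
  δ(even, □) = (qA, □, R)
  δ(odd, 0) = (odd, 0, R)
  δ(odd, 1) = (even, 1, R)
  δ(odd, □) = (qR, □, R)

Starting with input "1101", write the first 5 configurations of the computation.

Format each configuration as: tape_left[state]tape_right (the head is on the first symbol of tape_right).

Transitions applied:
Step 1: δ(even, 1) = (odd, 1, R)
Step 2: δ(odd, 1) = (even, 1, R)
Step 3: δ(even, 0) = (even, 0, R)
Step 4: δ(even, 1) = (odd, 1, R)

The first 5 configurations are:
[even]1101 ⊢ 1[odd]101 ⊢ 11[even]01 ⊢ 110[even]1 ⊢ 1101[odd]□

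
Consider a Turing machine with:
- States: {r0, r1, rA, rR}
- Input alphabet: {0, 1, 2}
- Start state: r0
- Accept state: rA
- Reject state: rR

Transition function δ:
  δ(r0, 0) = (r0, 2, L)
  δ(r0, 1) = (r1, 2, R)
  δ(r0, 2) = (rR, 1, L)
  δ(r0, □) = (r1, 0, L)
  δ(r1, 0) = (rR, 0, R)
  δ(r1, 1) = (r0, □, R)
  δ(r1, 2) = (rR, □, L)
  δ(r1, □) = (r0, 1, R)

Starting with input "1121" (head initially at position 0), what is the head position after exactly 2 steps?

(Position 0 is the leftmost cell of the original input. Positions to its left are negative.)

Execution trace (head position shown):
Step 0: [r0]1121  (head at position 0)
Step 1: move right → 2[r1]121  (head at position 1)
Step 2: move right → 2□[r0]21  (head at position 2)

After 2 steps, the head is at position 2.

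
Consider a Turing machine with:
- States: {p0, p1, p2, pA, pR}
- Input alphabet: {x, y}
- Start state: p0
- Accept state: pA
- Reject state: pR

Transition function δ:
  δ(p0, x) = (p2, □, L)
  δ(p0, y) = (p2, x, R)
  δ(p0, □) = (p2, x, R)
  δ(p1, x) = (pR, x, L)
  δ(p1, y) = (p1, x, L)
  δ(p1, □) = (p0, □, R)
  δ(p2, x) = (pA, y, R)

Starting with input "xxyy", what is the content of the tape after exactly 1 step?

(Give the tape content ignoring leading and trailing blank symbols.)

Execution trace:
Initial: [p0]xxyy
Step 1: δ(p0, x) = (p2, □, L) → [p2]□□xyy

No transition is defined for δ(p2, □). By convention the machine halts and rejects.

After 1 step, the tape (ignoring leading/trailing blanks) is: xyy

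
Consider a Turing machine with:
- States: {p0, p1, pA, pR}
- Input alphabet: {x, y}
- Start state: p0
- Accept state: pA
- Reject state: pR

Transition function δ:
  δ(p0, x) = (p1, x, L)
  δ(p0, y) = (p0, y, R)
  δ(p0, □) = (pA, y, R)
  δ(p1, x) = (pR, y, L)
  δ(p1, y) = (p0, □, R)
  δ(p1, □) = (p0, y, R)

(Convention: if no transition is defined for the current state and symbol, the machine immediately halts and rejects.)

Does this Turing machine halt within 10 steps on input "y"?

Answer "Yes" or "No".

Execution trace:
Initial: [p0]y
Step 1: δ(p0, y) = (p0, y, R) → y[p0]□
Step 2: δ(p0, □) = (pA, y, R) → yy[pA]□

The machine reaches the accept state pA and halts.
The machine halted after 2 steps (within the 10-step bound).

Answer: Yes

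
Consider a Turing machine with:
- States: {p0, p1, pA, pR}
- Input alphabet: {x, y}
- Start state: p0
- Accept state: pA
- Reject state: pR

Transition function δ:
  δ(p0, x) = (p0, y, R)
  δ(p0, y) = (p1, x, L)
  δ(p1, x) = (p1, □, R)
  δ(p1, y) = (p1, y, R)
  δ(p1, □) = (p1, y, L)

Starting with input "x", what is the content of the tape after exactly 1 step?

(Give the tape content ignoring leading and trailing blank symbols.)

Execution trace:
Initial: [p0]x
Step 1: δ(p0, x) = (p0, y, R) → y[p0]□

No transition is defined for δ(p0, □). By convention the machine halts and rejects.

After 1 step, the tape (ignoring leading/trailing blanks) is: y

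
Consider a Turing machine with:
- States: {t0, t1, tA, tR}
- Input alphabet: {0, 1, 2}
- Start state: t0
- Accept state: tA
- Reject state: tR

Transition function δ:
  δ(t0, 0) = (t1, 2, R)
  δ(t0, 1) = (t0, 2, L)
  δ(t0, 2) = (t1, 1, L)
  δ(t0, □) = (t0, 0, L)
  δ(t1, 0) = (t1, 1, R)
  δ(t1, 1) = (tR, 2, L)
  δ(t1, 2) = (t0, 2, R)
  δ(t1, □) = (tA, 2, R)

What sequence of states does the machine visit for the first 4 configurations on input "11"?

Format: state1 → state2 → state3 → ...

Execution trace:
Initial: [t0]11
Step 1: δ(t0, 1) = (t0, 2, L) → [t0]□21
Step 2: δ(t0, □) = (t0, 0, L) → [t0]□021
Step 3: δ(t0, □) = (t0, 0, L) → [t0]□0021

State sequence: t0 → t0 → t0 → t0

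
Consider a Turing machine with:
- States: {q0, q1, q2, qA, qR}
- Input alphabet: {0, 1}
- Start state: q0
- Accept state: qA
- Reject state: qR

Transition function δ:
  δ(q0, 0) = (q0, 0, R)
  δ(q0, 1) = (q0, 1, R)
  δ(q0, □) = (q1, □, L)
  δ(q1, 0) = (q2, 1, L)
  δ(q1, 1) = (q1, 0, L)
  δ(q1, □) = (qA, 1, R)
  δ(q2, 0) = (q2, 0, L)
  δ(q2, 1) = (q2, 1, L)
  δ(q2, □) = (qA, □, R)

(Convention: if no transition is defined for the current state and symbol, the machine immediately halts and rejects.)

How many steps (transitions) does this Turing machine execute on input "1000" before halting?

Execution trace:
Initial: [q0]1000
Step 1: δ(q0, 1) = (q0, 1, R) → 1[q0]000
Step 2: δ(q0, 0) = (q0, 0, R) → 10[q0]00
Step 3: δ(q0, 0) = (q0, 0, R) → 100[q0]0
Step 4: δ(q0, 0) = (q0, 0, R) → 1000[q0]□
Step 5: δ(q0, □) = (q1, □, L) → 100[q1]0□
Step 6: δ(q1, 0) = (q2, 1, L) → 10[q2]01□
Step 7: δ(q2, 0) = (q2, 0, L) → 1[q2]001□
Step 8: δ(q2, 0) = (q2, 0, L) → [q2]1001□
Step 9: δ(q2, 1) = (q2, 1, L) → [q2]□1001□
Step 10: δ(q2, □) = (qA, □, R) → □[qA]1001□

The machine reaches the accept state qA and halts.

The machine executed 10 steps before halting.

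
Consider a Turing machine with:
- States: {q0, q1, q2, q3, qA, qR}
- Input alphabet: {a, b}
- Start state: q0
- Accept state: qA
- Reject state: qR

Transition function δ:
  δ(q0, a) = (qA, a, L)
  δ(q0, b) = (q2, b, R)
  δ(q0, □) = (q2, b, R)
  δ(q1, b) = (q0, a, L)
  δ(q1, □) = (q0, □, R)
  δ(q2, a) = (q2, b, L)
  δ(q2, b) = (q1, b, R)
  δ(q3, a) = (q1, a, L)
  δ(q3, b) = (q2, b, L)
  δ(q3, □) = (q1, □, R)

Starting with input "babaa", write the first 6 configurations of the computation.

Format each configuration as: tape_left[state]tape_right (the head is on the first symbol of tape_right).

Transitions applied:
Step 1: δ(q0, b) = (q2, b, R)
Step 2: δ(q2, a) = (q2, b, L)
Step 3: δ(q2, b) = (q1, b, R)
Step 4: δ(q1, b) = (q0, a, L)
Step 5: δ(q0, b) = (q2, b, R)

The first 6 configurations are:
[q0]babaa ⊢ b[q2]abaa ⊢ [q2]bbbaa ⊢ b[q1]bbaa ⊢ [q0]babaa ⊢ b[q2]abaa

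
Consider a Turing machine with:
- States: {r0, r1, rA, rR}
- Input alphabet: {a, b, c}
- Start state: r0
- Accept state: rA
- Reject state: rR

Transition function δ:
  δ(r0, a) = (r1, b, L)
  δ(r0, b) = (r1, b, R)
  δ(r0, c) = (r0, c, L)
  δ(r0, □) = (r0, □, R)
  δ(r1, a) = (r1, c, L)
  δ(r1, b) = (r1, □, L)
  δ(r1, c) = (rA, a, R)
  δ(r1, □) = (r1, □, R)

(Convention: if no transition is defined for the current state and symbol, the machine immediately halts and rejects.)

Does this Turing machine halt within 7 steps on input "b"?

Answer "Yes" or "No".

Execution trace:
Initial: [r0]b
Step 1: δ(r0, b) = (r1, b, R) → b[r1]□
Step 2: δ(r1, □) = (r1, □, R) → b□[r1]□
Step 3: δ(r1, □) = (r1, □, R) → b□□[r1]□
Step 4: δ(r1, □) = (r1, □, R) → b□□□[r1]□
Step 5: δ(r1, □) = (r1, □, R) → b□□□□[r1]□
Step 6: δ(r1, □) = (r1, □, R) → b□□□□□[r1]□
Step 7: δ(r1, □) = (r1, □, R) → b□□□□□□[r1]□

The machine has not reached a halting state after 7 steps.
The machine did not halt within the 7-step bound.

Answer: No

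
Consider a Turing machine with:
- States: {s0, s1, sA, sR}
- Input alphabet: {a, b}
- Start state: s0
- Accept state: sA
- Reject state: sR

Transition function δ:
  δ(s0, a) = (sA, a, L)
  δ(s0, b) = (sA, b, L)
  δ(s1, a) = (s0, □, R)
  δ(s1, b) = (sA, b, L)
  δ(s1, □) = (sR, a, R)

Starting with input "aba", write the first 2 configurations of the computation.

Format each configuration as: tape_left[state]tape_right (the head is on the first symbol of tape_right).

Transitions applied:
Step 1: δ(s0, a) = (sA, a, L)

The first 2 configurations are:
[s0]aba ⊢ [sA]□aba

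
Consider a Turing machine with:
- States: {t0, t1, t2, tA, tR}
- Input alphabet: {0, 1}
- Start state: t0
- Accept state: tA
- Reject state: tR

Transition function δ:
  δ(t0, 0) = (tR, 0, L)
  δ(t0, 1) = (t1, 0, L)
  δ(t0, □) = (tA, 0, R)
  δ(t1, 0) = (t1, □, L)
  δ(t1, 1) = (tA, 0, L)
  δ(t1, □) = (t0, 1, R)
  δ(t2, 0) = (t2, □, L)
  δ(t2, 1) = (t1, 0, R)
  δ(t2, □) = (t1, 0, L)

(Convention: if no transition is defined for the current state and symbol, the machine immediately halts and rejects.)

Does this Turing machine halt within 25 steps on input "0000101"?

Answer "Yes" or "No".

Execution trace:
Initial: [t0]0000101
Step 1: δ(t0, 0) = (tR, 0, L) → [tR]□0000101

The machine reaches the reject state tR and halts.
The machine halted after 1 step (within the 25-step bound).

Answer: Yes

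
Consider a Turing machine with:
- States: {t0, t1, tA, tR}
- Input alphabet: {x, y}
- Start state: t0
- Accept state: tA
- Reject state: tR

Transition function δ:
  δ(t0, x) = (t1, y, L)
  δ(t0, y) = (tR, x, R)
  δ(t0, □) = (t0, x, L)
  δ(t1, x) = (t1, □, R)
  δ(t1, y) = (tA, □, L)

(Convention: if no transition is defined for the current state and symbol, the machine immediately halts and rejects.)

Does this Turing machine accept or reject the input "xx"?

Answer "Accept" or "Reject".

Execution trace:
Initial: [t0]xx
Step 1: δ(t0, x) = (t1, y, L) → [t1]□yx

No transition is defined for δ(t1, □). By convention the machine halts and rejects.

Answer: Reject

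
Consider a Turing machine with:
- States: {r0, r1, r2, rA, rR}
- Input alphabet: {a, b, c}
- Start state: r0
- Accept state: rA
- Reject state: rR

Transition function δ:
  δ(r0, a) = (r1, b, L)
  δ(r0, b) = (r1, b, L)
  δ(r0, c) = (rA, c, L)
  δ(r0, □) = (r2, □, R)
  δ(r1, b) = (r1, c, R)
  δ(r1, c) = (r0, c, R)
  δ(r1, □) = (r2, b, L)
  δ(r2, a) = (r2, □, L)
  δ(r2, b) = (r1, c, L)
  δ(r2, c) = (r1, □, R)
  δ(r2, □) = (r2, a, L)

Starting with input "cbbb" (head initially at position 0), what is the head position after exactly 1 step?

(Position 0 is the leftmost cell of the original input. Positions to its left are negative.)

Execution trace (head position shown):
Step 0: [r0]cbbb  (head at position 0)
Step 1: move left → [rA]□cbbb  (head at position -1)

After 1 step, the head is at position -1.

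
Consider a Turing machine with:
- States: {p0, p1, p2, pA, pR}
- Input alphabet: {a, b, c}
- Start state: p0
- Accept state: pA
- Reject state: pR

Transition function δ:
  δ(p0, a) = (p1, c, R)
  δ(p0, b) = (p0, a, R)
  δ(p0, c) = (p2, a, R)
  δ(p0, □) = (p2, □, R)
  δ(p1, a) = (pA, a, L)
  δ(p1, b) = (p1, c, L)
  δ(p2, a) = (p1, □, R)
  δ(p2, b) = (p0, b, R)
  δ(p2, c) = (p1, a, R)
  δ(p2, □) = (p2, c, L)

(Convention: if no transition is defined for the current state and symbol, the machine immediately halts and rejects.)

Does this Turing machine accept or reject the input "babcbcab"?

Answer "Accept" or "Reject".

Execution trace:
Initial: [p0]babcbcab
Step 1: δ(p0, b) = (p0, a, R) → a[p0]abcbcab
Step 2: δ(p0, a) = (p1, c, R) → ac[p1]bcbcab
Step 3: δ(p1, b) = (p1, c, L) → a[p1]cccbcab

No transition is defined for δ(p1, c). By convention the machine halts and rejects.

Answer: Reject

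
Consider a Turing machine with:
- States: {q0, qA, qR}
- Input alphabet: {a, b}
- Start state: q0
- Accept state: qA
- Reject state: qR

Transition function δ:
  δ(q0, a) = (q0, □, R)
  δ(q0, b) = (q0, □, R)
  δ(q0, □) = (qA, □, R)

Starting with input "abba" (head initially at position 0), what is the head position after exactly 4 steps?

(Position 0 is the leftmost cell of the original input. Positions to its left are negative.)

Execution trace (head position shown):
Step 0: [q0]abba  (head at position 0)
Step 1: move right → □[q0]bba  (head at position 1)
Step 2: move right → □□[q0]ba  (head at position 2)
Step 3: move right → □□□[q0]a  (head at position 3)
Step 4: move right → □□□□[q0]□  (head at position 4)

After 4 steps, the head is at position 4.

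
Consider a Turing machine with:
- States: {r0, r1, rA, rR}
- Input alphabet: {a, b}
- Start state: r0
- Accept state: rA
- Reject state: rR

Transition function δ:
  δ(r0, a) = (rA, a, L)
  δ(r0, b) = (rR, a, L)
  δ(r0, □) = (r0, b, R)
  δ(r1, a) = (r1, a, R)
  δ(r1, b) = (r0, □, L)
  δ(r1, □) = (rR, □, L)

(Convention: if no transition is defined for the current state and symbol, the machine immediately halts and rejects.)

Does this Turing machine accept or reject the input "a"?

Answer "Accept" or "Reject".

Execution trace:
Initial: [r0]a
Step 1: δ(r0, a) = (rA, a, L) → [rA]□a

The machine reaches the accept state rA and halts.

Answer: Accept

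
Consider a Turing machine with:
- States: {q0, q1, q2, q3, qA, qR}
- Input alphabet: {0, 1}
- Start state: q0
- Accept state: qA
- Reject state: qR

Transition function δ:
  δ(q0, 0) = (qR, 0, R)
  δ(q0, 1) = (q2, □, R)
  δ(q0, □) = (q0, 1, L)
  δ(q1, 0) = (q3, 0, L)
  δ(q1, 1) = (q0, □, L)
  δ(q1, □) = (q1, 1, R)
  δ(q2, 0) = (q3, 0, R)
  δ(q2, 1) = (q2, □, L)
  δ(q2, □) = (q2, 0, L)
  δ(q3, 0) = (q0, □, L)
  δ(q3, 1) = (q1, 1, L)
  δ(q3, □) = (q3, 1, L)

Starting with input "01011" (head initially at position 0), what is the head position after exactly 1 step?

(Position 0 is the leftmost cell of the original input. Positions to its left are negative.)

Execution trace (head position shown):
Step 0: [q0]01011  (head at position 0)
Step 1: move right → 0[qR]1011  (head at position 1)

After 1 step, the head is at position 1.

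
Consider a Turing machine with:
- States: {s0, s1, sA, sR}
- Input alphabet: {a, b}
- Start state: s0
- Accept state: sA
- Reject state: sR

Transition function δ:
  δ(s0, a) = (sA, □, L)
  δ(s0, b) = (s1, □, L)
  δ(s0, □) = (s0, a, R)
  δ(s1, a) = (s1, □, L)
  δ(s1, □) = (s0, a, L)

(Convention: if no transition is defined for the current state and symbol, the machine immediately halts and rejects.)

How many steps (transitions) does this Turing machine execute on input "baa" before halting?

Execution trace:
Initial: [s0]baa
Step 1: δ(s0, b) = (s1, □, L) → [s1]□□aa
Step 2: δ(s1, □) = (s0, a, L) → [s0]□a□aa
Step 3: δ(s0, □) = (s0, a, R) → a[s0]a□aa
Step 4: δ(s0, a) = (sA, □, L) → [sA]a□□aa

The machine reaches the accept state sA and halts.

The machine executed 4 steps before halting.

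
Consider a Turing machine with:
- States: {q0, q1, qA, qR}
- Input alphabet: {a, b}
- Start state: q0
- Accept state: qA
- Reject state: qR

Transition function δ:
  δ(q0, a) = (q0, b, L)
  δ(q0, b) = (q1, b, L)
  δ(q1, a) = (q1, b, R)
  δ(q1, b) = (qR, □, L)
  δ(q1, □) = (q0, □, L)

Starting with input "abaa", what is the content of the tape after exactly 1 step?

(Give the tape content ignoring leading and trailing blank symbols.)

Execution trace:
Initial: [q0]abaa
Step 1: δ(q0, a) = (q0, b, L) → [q0]□bbaa

No transition is defined for δ(q0, □). By convention the machine halts and rejects.

After 1 step, the tape (ignoring leading/trailing blanks) is: bbaa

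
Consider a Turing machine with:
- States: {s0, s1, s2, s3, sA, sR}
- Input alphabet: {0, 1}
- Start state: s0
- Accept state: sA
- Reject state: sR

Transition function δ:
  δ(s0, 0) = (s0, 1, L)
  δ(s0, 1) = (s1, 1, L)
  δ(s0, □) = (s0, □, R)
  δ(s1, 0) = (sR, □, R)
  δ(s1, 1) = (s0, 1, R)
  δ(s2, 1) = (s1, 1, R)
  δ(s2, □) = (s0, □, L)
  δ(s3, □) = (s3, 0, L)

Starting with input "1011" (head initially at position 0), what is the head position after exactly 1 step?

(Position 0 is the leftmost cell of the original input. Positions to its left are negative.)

Execution trace (head position shown):
Step 0: [s0]1011  (head at position 0)
Step 1: move left → [s1]□1011  (head at position -1)

After 1 step, the head is at position -1.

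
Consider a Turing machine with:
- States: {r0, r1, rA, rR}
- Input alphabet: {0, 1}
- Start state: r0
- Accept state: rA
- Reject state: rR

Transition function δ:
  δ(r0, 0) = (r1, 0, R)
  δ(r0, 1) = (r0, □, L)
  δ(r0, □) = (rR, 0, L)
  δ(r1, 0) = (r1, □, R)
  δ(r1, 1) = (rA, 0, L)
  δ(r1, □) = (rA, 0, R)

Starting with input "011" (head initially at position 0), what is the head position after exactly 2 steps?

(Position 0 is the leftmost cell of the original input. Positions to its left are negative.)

Execution trace (head position shown):
Step 0: [r0]011  (head at position 0)
Step 1: move right → 0[r1]11  (head at position 1)
Step 2: move left → [rA]001  (head at position 0)

After 2 steps, the head is at position 0.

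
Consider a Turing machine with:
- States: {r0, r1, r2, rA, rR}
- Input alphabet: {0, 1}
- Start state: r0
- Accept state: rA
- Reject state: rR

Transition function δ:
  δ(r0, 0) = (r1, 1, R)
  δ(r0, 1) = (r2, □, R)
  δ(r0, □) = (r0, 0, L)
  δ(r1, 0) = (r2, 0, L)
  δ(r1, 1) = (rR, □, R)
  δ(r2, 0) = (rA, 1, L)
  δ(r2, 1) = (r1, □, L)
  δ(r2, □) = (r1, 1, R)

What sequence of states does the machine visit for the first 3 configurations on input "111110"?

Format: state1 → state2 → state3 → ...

Execution trace:
Initial: [r0]111110
Step 1: δ(r0, 1) = (r2, □, R) → □[r2]11110
Step 2: δ(r2, 1) = (r1, □, L) → [r1]□□1110

No transition is defined for δ(r1, □). By convention the machine halts and rejects.

State sequence: r0 → r2 → r1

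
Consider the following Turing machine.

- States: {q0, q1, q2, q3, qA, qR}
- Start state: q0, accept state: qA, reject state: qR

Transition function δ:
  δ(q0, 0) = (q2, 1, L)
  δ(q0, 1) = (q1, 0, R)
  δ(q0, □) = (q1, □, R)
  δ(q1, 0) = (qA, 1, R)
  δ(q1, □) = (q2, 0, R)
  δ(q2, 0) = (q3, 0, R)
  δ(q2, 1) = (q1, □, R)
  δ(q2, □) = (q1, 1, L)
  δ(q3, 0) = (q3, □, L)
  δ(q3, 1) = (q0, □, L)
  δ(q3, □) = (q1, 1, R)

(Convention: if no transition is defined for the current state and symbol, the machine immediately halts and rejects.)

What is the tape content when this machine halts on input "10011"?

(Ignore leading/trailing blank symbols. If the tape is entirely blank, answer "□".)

Execution trace:
Initial: [q0]10011
Step 1: δ(q0, 1) = (q1, 0, R) → 0[q1]0011
Step 2: δ(q1, 0) = (qA, 1, R) → 01[qA]011

The machine reaches the accept state qA and halts.

Final tape (ignoring leading/trailing blanks): 01011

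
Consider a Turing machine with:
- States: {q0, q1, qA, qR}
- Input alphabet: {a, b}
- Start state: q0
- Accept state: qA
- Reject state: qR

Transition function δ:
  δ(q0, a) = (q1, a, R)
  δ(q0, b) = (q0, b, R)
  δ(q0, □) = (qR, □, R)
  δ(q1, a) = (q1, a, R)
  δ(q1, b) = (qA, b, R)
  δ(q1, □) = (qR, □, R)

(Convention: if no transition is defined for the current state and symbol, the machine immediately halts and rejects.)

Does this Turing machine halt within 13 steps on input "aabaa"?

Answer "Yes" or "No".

Execution trace:
Initial: [q0]aabaa
Step 1: δ(q0, a) = (q1, a, R) → a[q1]abaa
Step 2: δ(q1, a) = (q1, a, R) → aa[q1]baa
Step 3: δ(q1, b) = (qA, b, R) → aab[qA]aa

The machine reaches the accept state qA and halts.
The machine halted after 3 steps (within the 13-step bound).

Answer: Yes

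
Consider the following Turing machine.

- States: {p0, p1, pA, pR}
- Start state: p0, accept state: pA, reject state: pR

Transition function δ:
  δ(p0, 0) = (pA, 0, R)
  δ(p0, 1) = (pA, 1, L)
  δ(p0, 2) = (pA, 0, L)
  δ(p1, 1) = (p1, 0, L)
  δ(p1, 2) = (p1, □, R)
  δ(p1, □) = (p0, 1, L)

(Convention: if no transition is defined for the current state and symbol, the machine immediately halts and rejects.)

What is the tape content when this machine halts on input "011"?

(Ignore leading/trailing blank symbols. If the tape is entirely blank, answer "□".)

Execution trace:
Initial: [p0]011
Step 1: δ(p0, 0) = (pA, 0, R) → 0[pA]11

The machine reaches the accept state pA and halts.

Final tape (ignoring leading/trailing blanks): 011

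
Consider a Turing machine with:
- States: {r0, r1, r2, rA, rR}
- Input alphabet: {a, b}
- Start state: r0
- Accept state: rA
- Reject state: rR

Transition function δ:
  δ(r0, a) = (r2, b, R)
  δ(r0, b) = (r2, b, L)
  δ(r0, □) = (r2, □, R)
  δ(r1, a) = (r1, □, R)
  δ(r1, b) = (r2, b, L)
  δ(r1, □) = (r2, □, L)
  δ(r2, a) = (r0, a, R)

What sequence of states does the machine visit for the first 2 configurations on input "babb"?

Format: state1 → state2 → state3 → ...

Execution trace:
Initial: [r0]babb
Step 1: δ(r0, b) = (r2, b, L) → [r2]□babb

No transition is defined for δ(r2, □). By convention the machine halts and rejects.

State sequence: r0 → r2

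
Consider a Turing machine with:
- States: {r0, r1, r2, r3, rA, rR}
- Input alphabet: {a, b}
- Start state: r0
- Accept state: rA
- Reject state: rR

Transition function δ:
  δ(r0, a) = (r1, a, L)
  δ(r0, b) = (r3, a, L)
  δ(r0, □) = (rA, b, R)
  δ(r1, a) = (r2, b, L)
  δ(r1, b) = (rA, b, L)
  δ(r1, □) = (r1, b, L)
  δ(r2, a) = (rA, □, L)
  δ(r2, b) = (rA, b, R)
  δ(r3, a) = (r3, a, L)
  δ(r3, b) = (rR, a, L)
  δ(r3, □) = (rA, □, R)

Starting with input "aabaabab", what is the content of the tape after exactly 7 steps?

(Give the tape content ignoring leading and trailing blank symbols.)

Execution trace:
Initial: [r0]aabaabab
Step 1: δ(r0, a) = (r1, a, L) → [r1]□aabaabab
Step 2: δ(r1, □) = (r1, b, L) → [r1]□baabaabab
Step 3: δ(r1, □) = (r1, b, L) → [r1]□bbaabaabab
Step 4: δ(r1, □) = (r1, b, L) → [r1]□bbbaabaabab
Step 5: δ(r1, □) = (r1, b, L) → [r1]□bbbbaabaabab
Step 6: δ(r1, □) = (r1, b, L) → [r1]□bbbbbaabaabab
Step 7: δ(r1, □) = (r1, b, L) → [r1]□bbbbbbaabaabab

After 7 steps, the tape (ignoring leading/trailing blanks) is: bbbbbbaabaabab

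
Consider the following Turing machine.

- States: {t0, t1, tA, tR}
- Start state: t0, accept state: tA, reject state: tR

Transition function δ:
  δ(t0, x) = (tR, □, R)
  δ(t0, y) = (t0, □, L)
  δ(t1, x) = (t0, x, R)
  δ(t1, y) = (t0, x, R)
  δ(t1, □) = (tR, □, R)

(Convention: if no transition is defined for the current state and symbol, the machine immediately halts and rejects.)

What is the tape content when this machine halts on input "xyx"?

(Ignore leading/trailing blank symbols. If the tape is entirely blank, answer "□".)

Execution trace:
Initial: [t0]xyx
Step 1: δ(t0, x) = (tR, □, R) → □[tR]yx

The machine reaches the reject state tR and halts.

Final tape (ignoring leading/trailing blanks): yx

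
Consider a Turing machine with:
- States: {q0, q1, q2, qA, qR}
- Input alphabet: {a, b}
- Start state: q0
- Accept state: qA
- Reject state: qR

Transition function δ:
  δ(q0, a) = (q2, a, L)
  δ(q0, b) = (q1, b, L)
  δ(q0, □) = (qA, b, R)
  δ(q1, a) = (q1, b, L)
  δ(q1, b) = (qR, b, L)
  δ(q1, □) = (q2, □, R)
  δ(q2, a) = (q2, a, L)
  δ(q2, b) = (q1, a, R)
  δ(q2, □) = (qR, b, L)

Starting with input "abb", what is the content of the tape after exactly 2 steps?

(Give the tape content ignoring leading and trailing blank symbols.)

Execution trace:
Initial: [q0]abb
Step 1: δ(q0, a) = (q2, a, L) → [q2]□abb
Step 2: δ(q2, □) = (qR, b, L) → [qR]□babb

The machine reaches the reject state qR and halts.

After 2 steps, the tape (ignoring leading/trailing blanks) is: babb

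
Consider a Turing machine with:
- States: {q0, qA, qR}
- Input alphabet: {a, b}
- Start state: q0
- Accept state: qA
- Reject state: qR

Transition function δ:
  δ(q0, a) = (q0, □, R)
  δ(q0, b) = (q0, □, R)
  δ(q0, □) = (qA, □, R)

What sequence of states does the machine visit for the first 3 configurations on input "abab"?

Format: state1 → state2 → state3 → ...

Execution trace:
Initial: [q0]abab
Step 1: δ(q0, a) = (q0, □, R) → □[q0]bab
Step 2: δ(q0, b) = (q0, □, R) → □□[q0]ab

State sequence: q0 → q0 → q0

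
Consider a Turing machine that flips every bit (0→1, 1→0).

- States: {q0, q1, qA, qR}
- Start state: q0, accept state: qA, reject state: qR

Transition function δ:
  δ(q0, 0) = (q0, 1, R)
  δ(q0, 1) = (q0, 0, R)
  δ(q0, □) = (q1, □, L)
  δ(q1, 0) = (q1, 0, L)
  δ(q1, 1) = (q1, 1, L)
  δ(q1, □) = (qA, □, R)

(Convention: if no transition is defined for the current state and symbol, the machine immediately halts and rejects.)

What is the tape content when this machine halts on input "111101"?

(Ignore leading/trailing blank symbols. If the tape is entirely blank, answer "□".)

Execution trace:
Initial: [q0]111101
Step 1: δ(q0, 1) = (q0, 0, R) → 0[q0]11101
Step 2: δ(q0, 1) = (q0, 0, R) → 00[q0]1101
Step 3: δ(q0, 1) = (q0, 0, R) → 000[q0]101
Step 4: δ(q0, 1) = (q0, 0, R) → 0000[q0]01
Step 5: δ(q0, 0) = (q0, 1, R) → 00001[q0]1
Step 6: δ(q0, 1) = (q0, 0, R) → 000010[q0]□
Step 7: δ(q0, □) = (q1, □, L) → 00001[q1]0□
Step 8: δ(q1, 0) = (q1, 0, L) → 0000[q1]10□
Step 9: δ(q1, 1) = (q1, 1, L) → 000[q1]010□
Step 10: δ(q1, 0) = (q1, 0, L) → 00[q1]0010□
Step 11: δ(q1, 0) = (q1, 0, L) → 0[q1]00010□
Step 12: δ(q1, 0) = (q1, 0, L) → [q1]000010□
Step 13: δ(q1, 0) = (q1, 0, L) → [q1]□000010□
Step 14: δ(q1, □) = (qA, □, R) → □[qA]000010□

The machine reaches the accept state qA and halts.

Final tape (ignoring leading/trailing blanks): 000010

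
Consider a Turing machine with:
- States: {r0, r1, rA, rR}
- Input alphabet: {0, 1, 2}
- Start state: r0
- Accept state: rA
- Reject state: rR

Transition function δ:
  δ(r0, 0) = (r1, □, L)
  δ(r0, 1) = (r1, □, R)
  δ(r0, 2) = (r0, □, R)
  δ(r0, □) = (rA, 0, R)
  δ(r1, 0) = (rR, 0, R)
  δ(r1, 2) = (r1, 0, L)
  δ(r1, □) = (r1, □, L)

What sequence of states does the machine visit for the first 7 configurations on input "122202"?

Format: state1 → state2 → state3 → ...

Execution trace:
Initial: [r0]122202
Step 1: δ(r0, 1) = (r1, □, R) → □[r1]22202
Step 2: δ(r1, 2) = (r1, 0, L) → [r1]□02202
Step 3: δ(r1, □) = (r1, □, L) → [r1]□□02202
Step 4: δ(r1, □) = (r1, □, L) → [r1]□□□02202
Step 5: δ(r1, □) = (r1, □, L) → [r1]□□□□02202
Step 6: δ(r1, □) = (r1, □, L) → [r1]□□□□□02202

State sequence: r0 → r1 → r1 → r1 → r1 → r1 → r1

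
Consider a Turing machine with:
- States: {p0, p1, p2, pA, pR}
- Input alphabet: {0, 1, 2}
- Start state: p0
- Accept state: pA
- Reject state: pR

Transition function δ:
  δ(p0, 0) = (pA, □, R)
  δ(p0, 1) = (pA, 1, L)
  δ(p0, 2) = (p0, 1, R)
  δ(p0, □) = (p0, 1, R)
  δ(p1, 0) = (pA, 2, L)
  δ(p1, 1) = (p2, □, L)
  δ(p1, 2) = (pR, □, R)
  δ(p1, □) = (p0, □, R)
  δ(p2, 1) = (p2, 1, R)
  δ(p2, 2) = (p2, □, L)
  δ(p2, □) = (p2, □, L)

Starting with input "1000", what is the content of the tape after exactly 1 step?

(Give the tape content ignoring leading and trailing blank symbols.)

Execution trace:
Initial: [p0]1000
Step 1: δ(p0, 1) = (pA, 1, L) → [pA]□1000

The machine reaches the accept state pA and halts.

After 1 step, the tape (ignoring leading/trailing blanks) is: 1000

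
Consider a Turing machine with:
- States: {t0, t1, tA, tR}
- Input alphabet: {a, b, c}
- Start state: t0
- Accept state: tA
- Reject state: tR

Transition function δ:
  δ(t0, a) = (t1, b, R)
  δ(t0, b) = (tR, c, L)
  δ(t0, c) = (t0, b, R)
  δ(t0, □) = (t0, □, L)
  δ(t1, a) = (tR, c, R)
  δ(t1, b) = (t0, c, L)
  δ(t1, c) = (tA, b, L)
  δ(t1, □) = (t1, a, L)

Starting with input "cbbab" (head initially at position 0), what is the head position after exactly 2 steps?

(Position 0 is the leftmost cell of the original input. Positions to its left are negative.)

Execution trace (head position shown):
Step 0: [t0]cbbab  (head at position 0)
Step 1: move right → b[t0]bbab  (head at position 1)
Step 2: move left → [tR]bcbab  (head at position 0)

After 2 steps, the head is at position 0.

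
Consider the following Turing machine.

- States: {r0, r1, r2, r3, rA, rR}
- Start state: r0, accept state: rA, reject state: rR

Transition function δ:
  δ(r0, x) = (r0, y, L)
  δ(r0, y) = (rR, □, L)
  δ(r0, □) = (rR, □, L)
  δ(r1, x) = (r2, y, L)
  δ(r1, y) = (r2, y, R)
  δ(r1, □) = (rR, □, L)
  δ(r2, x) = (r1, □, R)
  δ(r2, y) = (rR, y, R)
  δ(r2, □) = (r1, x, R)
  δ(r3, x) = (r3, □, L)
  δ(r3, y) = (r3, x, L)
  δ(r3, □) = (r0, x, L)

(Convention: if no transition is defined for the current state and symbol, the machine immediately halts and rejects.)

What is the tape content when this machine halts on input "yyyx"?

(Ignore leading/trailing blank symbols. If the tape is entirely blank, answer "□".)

Execution trace:
Initial: [r0]yyyx
Step 1: δ(r0, y) = (rR, □, L) → [rR]□□yyx

The machine reaches the reject state rR and halts.

Final tape (ignoring leading/trailing blanks): yyx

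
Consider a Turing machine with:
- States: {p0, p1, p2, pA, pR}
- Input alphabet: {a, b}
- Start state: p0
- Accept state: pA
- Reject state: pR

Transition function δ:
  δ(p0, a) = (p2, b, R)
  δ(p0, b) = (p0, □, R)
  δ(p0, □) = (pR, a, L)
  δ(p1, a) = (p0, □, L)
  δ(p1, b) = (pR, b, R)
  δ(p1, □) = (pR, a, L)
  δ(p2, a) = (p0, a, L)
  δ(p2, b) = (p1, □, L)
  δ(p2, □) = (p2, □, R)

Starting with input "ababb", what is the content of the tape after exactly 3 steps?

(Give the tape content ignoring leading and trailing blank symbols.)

Execution trace:
Initial: [p0]ababb
Step 1: δ(p0, a) = (p2, b, R) → b[p2]babb
Step 2: δ(p2, b) = (p1, □, L) → [p1]b□abb
Step 3: δ(p1, b) = (pR, b, R) → b[pR]□abb

The machine reaches the reject state pR and halts.

After 3 steps, the tape (ignoring leading/trailing blanks) is: b□abb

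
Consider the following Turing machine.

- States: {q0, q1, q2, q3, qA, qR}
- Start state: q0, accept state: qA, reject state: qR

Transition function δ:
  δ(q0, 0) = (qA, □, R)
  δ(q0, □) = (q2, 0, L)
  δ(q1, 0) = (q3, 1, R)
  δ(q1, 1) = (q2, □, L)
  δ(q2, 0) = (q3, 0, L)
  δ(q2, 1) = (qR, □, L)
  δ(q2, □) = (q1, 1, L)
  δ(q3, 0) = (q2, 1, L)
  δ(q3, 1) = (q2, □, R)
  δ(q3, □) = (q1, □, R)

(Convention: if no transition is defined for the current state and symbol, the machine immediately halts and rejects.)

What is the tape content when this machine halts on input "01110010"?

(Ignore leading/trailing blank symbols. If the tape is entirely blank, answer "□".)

Execution trace:
Initial: [q0]01110010
Step 1: δ(q0, 0) = (qA, □, R) → □[qA]1110010

The machine reaches the accept state qA and halts.

Final tape (ignoring leading/trailing blanks): 1110010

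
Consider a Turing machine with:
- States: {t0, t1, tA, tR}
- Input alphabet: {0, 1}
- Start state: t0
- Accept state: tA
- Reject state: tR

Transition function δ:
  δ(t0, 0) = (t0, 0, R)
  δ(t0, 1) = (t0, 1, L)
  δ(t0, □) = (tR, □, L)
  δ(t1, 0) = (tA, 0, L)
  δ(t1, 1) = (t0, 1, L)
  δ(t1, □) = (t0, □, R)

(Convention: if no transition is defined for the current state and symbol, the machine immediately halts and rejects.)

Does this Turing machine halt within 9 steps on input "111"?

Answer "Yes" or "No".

Execution trace:
Initial: [t0]111
Step 1: δ(t0, 1) = (t0, 1, L) → [t0]□111
Step 2: δ(t0, □) = (tR, □, L) → [tR]□□111

The machine reaches the reject state tR and halts.
The machine halted after 2 steps (within the 9-step bound).

Answer: Yes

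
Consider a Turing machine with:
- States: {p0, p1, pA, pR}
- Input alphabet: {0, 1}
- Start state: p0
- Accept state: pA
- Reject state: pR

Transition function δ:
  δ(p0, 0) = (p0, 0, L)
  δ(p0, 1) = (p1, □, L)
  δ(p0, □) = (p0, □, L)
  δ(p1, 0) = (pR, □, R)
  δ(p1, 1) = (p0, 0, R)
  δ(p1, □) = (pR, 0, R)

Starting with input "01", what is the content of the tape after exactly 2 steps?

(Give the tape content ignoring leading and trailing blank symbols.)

Execution trace:
Initial: [p0]01
Step 1: δ(p0, 0) = (p0, 0, L) → [p0]□01
Step 2: δ(p0, □) = (p0, □, L) → [p0]□□01

After 2 steps, the tape (ignoring leading/trailing blanks) is: 01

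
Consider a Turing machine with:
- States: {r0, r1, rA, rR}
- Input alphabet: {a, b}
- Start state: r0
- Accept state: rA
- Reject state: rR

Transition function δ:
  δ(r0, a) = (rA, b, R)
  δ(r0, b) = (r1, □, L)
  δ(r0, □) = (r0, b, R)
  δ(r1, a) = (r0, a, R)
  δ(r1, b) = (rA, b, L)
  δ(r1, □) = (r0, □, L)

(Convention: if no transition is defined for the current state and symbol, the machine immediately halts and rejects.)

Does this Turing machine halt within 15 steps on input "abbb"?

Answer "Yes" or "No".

Execution trace:
Initial: [r0]abbb
Step 1: δ(r0, a) = (rA, b, R) → b[rA]bbb

The machine reaches the accept state rA and halts.
The machine halted after 1 step (within the 15-step bound).

Answer: Yes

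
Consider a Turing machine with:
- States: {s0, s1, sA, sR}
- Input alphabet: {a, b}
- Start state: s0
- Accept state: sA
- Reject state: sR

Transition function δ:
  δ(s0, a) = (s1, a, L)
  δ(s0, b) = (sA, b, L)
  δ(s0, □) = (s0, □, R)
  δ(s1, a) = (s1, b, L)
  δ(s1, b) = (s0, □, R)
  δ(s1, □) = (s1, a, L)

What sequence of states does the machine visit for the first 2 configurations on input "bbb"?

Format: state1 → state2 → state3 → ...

Execution trace:
Initial: [s0]bbb
Step 1: δ(s0, b) = (sA, b, L) → [sA]□bbb

The machine reaches the accept state sA and halts.

State sequence: s0 → sA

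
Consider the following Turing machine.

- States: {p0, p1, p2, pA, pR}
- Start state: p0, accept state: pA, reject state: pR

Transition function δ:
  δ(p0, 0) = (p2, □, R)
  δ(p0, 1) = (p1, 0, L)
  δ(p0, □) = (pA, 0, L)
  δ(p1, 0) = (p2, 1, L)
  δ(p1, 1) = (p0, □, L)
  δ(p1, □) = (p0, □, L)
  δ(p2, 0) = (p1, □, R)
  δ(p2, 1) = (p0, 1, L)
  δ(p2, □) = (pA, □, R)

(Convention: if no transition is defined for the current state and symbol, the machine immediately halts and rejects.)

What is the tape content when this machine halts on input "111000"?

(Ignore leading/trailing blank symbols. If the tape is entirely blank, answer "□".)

Execution trace:
Initial: [p0]111000
Step 1: δ(p0, 1) = (p1, 0, L) → [p1]□011000
Step 2: δ(p1, □) = (p0, □, L) → [p0]□□011000
Step 3: δ(p0, □) = (pA, 0, L) → [pA]□0□011000

The machine reaches the accept state pA and halts.

Final tape (ignoring leading/trailing blanks): 0□011000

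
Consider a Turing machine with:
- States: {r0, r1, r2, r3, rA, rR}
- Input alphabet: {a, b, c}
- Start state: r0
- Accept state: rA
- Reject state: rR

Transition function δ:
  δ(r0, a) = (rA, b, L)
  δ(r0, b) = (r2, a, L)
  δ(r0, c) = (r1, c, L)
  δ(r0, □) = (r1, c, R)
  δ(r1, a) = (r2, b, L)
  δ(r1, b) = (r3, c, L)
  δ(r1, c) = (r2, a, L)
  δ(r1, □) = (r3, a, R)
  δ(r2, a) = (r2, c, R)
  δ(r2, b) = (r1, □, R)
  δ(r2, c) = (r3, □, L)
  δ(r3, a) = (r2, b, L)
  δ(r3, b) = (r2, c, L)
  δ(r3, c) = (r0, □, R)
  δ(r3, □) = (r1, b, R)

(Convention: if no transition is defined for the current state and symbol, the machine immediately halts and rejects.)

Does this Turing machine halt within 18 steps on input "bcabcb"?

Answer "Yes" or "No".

Execution trace:
Initial: [r0]bcabcb
Step 1: δ(r0, b) = (r2, a, L) → [r2]□acabcb

No transition is defined for δ(r2, □). By convention the machine halts and rejects.
The machine halted after 1 step (within the 18-step bound).

Answer: Yes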